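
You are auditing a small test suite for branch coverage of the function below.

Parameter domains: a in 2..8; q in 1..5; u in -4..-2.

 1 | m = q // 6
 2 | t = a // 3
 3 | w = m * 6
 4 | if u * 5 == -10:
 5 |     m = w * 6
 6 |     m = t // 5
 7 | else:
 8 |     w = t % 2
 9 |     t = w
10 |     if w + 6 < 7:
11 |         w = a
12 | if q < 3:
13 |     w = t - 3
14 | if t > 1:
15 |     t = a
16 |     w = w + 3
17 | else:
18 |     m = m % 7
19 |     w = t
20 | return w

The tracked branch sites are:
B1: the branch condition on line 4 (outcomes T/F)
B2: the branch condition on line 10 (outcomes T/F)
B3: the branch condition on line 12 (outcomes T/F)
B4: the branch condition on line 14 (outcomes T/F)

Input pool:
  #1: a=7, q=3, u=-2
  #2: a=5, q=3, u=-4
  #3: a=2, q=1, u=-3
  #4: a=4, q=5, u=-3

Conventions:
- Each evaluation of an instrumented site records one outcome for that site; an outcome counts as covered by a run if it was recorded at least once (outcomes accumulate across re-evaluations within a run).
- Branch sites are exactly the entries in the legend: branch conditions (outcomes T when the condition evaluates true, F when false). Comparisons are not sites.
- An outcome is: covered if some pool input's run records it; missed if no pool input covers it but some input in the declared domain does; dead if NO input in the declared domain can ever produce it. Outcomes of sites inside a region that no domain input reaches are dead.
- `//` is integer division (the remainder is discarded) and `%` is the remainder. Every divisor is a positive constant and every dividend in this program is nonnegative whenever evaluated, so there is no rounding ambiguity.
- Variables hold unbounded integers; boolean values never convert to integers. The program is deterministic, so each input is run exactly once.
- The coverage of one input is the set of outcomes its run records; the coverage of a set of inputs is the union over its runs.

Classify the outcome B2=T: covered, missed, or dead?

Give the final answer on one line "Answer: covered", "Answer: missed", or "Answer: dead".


B2=T is recorded by pool input(s) 3 -> covered
Answer: covered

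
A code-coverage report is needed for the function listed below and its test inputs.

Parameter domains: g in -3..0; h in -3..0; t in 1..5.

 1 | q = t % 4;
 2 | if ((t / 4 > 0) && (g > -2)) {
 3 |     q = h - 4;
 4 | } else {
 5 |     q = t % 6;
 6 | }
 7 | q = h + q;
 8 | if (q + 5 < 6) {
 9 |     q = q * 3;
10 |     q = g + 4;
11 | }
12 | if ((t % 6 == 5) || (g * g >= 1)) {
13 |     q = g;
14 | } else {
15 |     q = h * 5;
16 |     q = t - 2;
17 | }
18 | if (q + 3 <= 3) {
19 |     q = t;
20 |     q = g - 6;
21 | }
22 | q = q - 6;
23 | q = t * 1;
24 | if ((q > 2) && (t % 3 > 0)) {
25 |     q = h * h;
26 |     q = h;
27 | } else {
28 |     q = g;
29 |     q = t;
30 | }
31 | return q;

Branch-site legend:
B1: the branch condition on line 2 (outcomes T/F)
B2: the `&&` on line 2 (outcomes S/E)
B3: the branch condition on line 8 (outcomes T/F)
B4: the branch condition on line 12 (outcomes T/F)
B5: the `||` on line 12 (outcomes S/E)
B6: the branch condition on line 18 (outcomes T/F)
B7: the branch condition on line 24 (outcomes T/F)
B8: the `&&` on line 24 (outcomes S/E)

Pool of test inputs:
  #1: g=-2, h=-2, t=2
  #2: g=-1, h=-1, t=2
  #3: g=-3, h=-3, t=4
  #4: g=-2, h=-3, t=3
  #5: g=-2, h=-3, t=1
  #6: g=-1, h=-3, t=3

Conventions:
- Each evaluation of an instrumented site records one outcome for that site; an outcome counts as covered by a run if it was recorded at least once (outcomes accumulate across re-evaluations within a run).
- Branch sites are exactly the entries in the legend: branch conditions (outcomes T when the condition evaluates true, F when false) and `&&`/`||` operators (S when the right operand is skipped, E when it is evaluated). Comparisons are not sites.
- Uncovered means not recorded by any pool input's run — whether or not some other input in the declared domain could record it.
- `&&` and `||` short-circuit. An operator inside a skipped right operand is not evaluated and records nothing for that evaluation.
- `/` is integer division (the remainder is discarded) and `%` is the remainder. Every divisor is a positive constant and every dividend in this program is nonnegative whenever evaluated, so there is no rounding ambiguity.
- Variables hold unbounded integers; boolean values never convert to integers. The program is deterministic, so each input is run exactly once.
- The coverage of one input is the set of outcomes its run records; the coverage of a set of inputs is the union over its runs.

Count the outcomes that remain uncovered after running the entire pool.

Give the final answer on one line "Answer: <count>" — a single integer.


run #1 (g=-2, h=-2, t=2) runs B2->S, B1->F, B3->T, B5->E, B4->T, B6->T, B8->S, B7->F; records B1=F, B2=S, B3=T, B4=T, B5=E, B6=T, B7=F, B8=S
run #2 (g=-1, h=-1, t=2) runs B2->S, B1->F, B3->F, B5->E, B4->T, B6->T, B8->S, B7->F; records B1=F, B2=S, B3=F, B4=T, B5=E, B6=T, B7=F, B8=S
run #3 (g=-3, h=-3, t=4) runs B2->E, B1->F, B3->F, B5->E, B4->T, B6->T, B8->E, B7->T; records B1=F, B2=E, B3=F, B4=T, B5=E, B6=T, B7=T, B8=E
run #4 (g=-2, h=-3, t=3) runs B2->S, B1->F, B3->T, B5->E, B4->T, B6->T, B8->E, B7->F; records B1=F, B2=S, B3=T, B4=T, B5=E, B6=T, B7=F, B8=E
run #5 (g=-2, h=-3, t=1) runs B2->S, B1->F, B3->T, B5->E, B4->T, B6->T, B8->S, B7->F; records B1=F, B2=S, B3=T, B4=T, B5=E, B6=T, B7=F, B8=S
run #6 (g=-1, h=-3, t=3) runs B2->S, B1->F, B3->T, B5->E, B4->T, B6->T, B8->E, B7->F; records B1=F, B2=S, B3=T, B4=T, B5=E, B6=T, B7=F, B8=E
union over the pool: B1=F, B2=S, B2=E, B3=T, B3=F, B4=T, B5=E, B6=T, B7=T, B7=F, B8=S, B8=E
uncovered (4 of 16): B1=T, B4=F, B5=S, B6=F
Answer: 4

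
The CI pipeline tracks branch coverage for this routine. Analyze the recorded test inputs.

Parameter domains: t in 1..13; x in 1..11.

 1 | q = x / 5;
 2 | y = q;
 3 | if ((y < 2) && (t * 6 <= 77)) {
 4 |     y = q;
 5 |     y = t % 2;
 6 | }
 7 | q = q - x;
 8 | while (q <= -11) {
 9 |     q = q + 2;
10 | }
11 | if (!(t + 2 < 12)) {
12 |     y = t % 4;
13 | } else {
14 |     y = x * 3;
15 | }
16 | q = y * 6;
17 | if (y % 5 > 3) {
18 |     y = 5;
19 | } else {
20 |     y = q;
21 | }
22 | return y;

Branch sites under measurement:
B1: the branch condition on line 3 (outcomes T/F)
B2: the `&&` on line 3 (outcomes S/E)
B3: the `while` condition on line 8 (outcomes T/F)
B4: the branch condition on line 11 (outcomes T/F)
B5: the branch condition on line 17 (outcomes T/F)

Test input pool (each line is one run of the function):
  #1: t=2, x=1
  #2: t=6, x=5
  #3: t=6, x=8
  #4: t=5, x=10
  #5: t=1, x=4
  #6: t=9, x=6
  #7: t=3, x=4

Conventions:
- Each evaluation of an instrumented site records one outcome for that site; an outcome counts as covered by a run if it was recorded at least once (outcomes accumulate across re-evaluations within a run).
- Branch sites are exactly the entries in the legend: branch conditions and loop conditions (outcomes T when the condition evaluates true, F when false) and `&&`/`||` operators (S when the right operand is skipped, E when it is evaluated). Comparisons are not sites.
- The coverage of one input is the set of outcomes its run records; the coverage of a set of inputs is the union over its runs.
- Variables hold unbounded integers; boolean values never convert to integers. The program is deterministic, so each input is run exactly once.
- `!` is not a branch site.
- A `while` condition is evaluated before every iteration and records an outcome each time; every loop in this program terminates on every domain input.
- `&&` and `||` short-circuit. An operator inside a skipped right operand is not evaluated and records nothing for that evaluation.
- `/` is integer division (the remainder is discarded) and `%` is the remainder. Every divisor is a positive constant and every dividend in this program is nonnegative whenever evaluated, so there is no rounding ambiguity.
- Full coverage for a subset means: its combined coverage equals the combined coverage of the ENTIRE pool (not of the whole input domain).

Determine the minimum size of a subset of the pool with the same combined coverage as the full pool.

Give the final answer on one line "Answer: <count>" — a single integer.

#1 (t=2, x=1) -> covered: B1=T, B2=E, B3=F, B4=F, B5=F
#2 (t=6, x=5) -> covered: B1=T, B2=E, B3=F, B4=F, B5=F
#3 (t=6, x=8) -> covered: B1=T, B2=E, B3=F, B4=F, B5=T
#4 (t=5, x=10) -> covered: B1=F, B2=S, B3=F, B4=F, B5=F
#5 (t=1, x=4) -> covered: B1=T, B2=E, B3=F, B4=F, B5=F
#6 (t=9, x=6) -> covered: B1=T, B2=E, B3=F, B4=F, B5=F
#7 (t=3, x=4) -> covered: B1=T, B2=E, B3=F, B4=F, B5=F
the full pool covers 8 outcomes: B1=T, B1=F, B2=S, B2=E, B3=F, B4=F, B5=T, B5=F
checked all size-1 subsets: none covers 8 outcomes (max 5/8)
size 2: inputs {3, 4} cover all 8 outcomes, and no lexicographically smaller subset of this size does

Answer: 2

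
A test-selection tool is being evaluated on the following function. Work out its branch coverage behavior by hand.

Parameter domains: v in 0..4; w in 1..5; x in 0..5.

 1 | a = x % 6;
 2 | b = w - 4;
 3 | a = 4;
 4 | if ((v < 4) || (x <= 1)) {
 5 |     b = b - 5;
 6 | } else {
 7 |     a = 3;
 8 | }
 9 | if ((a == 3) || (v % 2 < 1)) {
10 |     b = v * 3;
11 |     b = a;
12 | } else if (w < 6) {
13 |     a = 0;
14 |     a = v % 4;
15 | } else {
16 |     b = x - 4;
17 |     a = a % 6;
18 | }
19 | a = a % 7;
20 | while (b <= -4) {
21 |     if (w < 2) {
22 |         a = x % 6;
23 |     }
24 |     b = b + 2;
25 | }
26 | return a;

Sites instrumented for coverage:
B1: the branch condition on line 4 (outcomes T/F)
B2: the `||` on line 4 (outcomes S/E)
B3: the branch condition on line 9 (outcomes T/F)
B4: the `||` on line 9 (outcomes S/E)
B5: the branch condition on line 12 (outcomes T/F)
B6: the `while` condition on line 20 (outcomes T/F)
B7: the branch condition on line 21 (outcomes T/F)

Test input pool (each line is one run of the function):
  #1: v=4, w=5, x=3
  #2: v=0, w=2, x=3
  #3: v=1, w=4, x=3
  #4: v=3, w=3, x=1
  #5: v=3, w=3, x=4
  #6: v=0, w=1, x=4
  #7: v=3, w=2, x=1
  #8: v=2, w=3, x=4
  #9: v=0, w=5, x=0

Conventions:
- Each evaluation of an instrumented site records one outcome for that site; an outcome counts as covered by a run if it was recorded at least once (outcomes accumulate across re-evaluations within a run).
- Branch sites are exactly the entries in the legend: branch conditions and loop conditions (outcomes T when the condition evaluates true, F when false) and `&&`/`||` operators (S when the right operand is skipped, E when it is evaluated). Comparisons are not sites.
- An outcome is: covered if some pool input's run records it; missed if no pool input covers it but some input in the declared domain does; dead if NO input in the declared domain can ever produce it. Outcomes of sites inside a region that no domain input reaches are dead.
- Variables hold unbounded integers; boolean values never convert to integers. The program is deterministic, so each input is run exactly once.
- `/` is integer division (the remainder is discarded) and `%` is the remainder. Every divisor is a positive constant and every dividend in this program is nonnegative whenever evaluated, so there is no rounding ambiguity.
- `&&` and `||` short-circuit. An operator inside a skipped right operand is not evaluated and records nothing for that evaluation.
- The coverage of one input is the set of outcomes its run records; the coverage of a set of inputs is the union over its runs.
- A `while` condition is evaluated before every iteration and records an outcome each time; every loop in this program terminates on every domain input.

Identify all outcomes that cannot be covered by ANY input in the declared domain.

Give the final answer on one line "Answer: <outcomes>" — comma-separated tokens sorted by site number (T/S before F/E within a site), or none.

checking every outcome against all 150 domain inputs:
  B5=F: never recorded by any domain input -> dead
  reachable outcomes have witnesses, e.g. B1=T (e.g. v=0, w=1, x=0), B1=F (e.g. v=4, w=1, x=2), B2=S (e.g. v=0, w=1, x=0), B2=E (e.g. v=4, w=1, x=0)

Answer: B5=F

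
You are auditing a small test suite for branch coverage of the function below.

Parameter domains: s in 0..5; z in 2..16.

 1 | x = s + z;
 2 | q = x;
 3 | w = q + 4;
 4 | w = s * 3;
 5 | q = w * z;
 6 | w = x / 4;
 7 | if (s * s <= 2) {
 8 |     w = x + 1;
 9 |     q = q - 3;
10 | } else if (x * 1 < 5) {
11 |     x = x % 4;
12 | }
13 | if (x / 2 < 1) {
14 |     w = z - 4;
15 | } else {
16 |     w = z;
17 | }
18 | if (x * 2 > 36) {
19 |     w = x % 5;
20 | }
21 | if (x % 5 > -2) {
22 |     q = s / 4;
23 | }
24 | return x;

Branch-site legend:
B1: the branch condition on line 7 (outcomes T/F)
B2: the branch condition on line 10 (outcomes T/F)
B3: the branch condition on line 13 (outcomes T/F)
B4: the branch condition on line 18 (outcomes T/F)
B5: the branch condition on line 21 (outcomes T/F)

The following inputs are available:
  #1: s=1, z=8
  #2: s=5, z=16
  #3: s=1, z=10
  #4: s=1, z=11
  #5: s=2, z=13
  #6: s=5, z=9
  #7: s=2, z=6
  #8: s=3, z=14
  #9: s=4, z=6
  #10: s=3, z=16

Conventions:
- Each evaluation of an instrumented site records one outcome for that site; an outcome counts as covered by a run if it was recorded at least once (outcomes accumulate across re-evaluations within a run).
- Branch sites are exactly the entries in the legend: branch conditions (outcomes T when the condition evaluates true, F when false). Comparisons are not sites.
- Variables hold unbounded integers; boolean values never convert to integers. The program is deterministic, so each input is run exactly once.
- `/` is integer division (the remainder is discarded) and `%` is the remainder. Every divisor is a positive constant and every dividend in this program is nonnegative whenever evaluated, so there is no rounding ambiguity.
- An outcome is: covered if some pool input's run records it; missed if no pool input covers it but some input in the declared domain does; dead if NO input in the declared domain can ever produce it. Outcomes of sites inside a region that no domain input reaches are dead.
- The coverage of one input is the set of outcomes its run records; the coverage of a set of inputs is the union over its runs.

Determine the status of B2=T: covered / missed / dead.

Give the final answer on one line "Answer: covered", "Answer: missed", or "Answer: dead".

no pool input records B2=T
but domain input (s=2, z=2) does record it -> reachable, so missed

Answer: missed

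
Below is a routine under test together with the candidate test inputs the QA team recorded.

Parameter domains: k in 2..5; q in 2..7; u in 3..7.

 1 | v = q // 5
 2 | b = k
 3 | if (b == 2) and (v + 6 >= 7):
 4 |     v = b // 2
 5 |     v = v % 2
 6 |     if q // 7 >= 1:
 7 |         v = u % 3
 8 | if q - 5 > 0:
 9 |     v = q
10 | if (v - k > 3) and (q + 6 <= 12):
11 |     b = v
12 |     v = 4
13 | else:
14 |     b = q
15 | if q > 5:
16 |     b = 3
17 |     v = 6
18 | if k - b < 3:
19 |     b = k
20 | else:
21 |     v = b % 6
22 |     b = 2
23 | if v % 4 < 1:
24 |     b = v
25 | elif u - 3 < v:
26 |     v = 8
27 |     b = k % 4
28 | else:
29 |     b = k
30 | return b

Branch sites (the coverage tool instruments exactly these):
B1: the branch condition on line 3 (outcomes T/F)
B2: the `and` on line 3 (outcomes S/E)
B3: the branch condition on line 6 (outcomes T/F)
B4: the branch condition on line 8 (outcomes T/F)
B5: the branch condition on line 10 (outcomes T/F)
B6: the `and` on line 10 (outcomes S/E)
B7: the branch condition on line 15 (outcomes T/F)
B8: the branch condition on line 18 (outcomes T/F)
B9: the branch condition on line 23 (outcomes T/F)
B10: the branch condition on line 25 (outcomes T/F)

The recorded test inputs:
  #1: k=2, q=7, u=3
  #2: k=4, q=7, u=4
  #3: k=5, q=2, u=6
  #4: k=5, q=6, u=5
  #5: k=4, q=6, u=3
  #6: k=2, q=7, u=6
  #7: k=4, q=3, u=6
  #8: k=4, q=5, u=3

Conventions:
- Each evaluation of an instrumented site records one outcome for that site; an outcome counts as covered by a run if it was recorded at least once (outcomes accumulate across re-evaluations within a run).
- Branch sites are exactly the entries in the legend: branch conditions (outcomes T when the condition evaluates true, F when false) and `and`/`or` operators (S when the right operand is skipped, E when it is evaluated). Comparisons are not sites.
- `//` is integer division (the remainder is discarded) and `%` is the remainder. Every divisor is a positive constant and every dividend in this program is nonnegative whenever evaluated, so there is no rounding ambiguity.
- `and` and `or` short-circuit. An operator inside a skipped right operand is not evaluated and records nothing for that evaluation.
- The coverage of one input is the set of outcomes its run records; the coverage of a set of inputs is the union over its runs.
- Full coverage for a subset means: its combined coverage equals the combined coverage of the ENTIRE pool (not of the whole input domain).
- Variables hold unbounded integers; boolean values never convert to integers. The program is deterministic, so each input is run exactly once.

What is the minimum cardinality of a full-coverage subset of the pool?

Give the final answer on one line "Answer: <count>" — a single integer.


input #1 (k=2, q=7, u=3): events B2->E, B1->T, B3->T, B4->T, B6->E, B5->F, B7->T, B8->T, B9->F, B10->T; covers B1=T, B2=E, B3=T, B4=T, B5=F, B6=E, B7=T, B8=T, B9=F, B10=T
input #2 (k=4, q=7, u=4): events B2->S, B1->F, B4->T, B6->S, B5->F, B7->T, B8->T, B9->F, B10->T; covers B1=F, B2=S, B4=T, B5=F, B6=S, B7=T, B8=T, B9=F, B10=T
input #3 (k=5, q=2, u=6): events B2->S, B1->F, B4->F, B6->S, B5->F, B7->F, B8->F, B9->F, B10->F; covers B1=F, B2=S, B4=F, B5=F, B6=S, B7=F, B8=F, B9=F, B10=F
input #4 (k=5, q=6, u=5): events B2->S, B1->F, B4->T, B6->S, B5->F, B7->T, B8->T, B9->F, B10->T; covers B1=F, B2=S, B4=T, B5=F, B6=S, B7=T, B8=T, B9=F, B10=T
input #5 (k=4, q=6, u=3): events B2->S, B1->F, B4->T, B6->S, B5->F, B7->T, B8->T, B9->F, B10->T; covers B1=F, B2=S, B4=T, B5=F, B6=S, B7=T, B8=T, B9=F, B10=T
input #6 (k=2, q=7, u=6): events B2->E, B1->T, B3->T, B4->T, B6->E, B5->F, B7->T, B8->T, B9->F, B10->T; covers B1=T, B2=E, B3=T, B4=T, B5=F, B6=E, B7=T, B8=T, B9=F, B10=T
input #7 (k=4, q=3, u=6): events B2->S, B1->F, B4->F, B6->S, B5->F, B7->F, B8->T, B9->T; covers B1=F, B2=S, B4=F, B5=F, B6=S, B7=F, B8=T, B9=T
input #8 (k=4, q=5, u=3): events B2->S, B1->F, B4->F, B6->S, B5->F, B7->F, B8->T, B9->F, B10->T; covers B1=F, B2=S, B4=F, B5=F, B6=S, B7=F, B8=T, B9=F, B10=T
the full pool covers 18 outcomes: B1=T, B1=F, B2=S, B2=E, B3=T, B4=T, B4=F, B5=F, B6=S, B6=E, B7=T, B7=F, B8=T, B8=F, B9=T, B9=F, B10=T, B10=F
no size-1 subset reaches all 18 outcomes (best union: 10/18)
no size-2 subset reaches all 18 outcomes (best union: 17/18)
size 3: inputs {1, 3, 7} cover all 18 outcomes, and no lexicographically smaller subset of this size does
Answer: 3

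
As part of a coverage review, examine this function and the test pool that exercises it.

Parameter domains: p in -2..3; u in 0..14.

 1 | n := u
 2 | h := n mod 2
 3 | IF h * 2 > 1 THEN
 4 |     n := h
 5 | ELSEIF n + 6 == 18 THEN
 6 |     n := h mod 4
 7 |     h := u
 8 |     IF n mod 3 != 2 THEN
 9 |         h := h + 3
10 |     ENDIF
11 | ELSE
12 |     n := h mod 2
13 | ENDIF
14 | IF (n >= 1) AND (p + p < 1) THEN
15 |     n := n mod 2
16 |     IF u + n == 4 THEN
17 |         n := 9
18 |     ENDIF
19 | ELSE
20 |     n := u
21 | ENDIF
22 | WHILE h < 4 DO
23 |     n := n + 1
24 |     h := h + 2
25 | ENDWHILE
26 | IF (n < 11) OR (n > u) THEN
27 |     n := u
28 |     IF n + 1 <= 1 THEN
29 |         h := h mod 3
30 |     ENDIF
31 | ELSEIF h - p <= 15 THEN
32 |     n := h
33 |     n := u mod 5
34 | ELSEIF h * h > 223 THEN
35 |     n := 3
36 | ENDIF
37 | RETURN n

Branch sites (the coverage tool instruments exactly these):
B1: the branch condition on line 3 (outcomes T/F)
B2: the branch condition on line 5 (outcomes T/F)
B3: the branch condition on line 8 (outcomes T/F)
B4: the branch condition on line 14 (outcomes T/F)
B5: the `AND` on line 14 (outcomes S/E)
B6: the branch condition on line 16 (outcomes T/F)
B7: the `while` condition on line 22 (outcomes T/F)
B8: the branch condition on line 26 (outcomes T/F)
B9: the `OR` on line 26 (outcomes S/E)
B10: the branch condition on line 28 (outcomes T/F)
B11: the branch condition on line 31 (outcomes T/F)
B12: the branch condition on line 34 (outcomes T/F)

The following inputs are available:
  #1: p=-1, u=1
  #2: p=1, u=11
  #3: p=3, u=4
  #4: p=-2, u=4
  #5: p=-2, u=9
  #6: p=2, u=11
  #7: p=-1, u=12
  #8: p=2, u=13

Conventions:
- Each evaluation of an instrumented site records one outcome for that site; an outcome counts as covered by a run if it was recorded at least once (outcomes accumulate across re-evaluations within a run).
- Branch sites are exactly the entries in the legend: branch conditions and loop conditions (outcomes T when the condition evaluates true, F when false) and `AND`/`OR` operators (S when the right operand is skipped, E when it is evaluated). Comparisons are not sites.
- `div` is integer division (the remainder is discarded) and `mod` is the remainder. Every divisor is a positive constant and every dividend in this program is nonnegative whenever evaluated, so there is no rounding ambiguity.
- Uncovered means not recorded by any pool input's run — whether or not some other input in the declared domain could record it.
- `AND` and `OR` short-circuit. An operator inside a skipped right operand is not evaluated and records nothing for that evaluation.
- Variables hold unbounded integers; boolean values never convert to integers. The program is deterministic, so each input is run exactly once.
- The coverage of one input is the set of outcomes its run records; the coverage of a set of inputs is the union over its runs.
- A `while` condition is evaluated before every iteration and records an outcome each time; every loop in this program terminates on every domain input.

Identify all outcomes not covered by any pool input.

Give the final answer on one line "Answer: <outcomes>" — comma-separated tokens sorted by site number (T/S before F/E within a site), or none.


input #1, p=-1, u=1: outcomes B1=T, B4=T, B5=E, B6=F, B7=T, B7=F, B8=T, B9=S, B10=F
input #2, p=1, u=11: outcomes B1=T, B4=F, B5=E, B7=T, B7=F, B8=T, B9=E, B10=F
input #3, p=3, u=4: outcomes B1=F, B2=F, B4=F, B5=S, B7=T, B7=F, B8=T, B9=S, B10=F
input #4, p=-2, u=4: outcomes B1=F, B2=F, B4=F, B5=S, B7=T, B7=F, B8=T, B9=S, B10=F
input #5, p=-2, u=9: outcomes B1=T, B4=T, B5=E, B6=F, B7=T, B7=F, B8=T, B9=S, B10=F
input #6, p=2, u=11: outcomes B1=T, B4=F, B5=E, B7=T, B7=F, B8=T, B9=E, B10=F
input #7, p=-1, u=12: outcomes B1=F, B2=T, B3=T, B4=F, B5=S, B7=F, B8=F, B9=E, B11=F, B12=T
input #8, p=2, u=13: outcomes B1=T, B4=F, B5=E, B7=T, B7=F, B8=T, B9=E, B10=F
union over the pool: B1=T, B1=F, B2=T, B2=F, B3=T, B4=T, B4=F, B5=S, B5=E, B6=F, B7=T, B7=F, B8=T, B8=F, B9=S, B9=E, B10=F, B11=F, B12=T
uncovered (5 of 24): B3=F, B6=T, B10=T, B11=T, B12=F
Answer: B3=F, B6=T, B10=T, B11=T, B12=F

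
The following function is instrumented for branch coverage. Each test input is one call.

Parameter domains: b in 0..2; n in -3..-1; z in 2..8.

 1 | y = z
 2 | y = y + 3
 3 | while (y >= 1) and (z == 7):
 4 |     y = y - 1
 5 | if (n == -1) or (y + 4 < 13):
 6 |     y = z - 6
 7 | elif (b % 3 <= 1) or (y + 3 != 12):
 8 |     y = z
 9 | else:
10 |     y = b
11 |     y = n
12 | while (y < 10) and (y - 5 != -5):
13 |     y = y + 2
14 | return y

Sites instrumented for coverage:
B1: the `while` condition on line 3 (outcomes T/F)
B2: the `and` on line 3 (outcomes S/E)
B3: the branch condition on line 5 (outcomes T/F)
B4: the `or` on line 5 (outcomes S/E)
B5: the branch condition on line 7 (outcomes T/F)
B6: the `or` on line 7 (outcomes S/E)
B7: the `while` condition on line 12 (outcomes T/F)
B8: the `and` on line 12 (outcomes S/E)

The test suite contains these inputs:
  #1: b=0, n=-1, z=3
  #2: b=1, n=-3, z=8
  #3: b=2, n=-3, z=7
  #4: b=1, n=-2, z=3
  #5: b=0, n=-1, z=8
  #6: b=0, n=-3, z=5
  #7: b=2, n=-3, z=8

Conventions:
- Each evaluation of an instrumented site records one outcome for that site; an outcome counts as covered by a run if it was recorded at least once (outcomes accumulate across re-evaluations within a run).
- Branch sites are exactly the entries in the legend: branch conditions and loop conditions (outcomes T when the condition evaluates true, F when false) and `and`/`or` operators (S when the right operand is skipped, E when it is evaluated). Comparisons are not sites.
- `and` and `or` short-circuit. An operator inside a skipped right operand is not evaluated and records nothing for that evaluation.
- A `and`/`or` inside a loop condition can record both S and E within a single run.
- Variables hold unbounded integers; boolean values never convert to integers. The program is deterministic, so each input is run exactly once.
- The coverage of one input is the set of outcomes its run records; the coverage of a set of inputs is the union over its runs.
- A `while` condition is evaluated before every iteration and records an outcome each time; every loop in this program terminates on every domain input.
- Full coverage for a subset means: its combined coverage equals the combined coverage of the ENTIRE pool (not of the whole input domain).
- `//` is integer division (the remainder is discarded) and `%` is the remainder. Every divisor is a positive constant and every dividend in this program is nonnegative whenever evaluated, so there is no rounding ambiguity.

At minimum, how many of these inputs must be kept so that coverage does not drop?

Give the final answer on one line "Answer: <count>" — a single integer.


input #1 (b=0, n=-1, z=3): events B2->E, B1->F, B4->S, B3->T, B8->E, B7->T, B8->E, B7->T, B8->E, B7->T, B8->E, B7->T, B8->E, B7->T, ...; covers B1=F, B2=E, B3=T, B4=S, B7=T, B7=F, B8=S, B8=E
input #2 (b=1, n=-3, z=8): events B2->E, B1->F, B4->E, B3->F, B6->S, B5->T, B8->E, B7->T, B8->S, B7->F; covers B1=F, B2=E, B3=F, B4=E, B5=T, B6=S, B7=T, B7=F, B8=S, B8=E
input #3 (b=2, n=-3, z=7): events B2->E, B1->T, B2->E, B1->T, B2->E, B1->T, B2->E, B1->T, B2->E, B1->T, B2->E, B1->T, B2->E, B1->T, ...; covers B1=T, B1=F, B2=S, B2=E, B3=T, B4=E, B7=T, B7=F, B8=S, B8=E
input #4 (b=1, n=-2, z=3): events B2->E, B1->F, B4->E, B3->T, B8->E, B7->T, B8->E, B7->T, B8->E, B7->T, B8->E, B7->T, B8->E, B7->T, ...; covers B1=F, B2=E, B3=T, B4=E, B7=T, B7=F, B8=S, B8=E
input #5 (b=0, n=-1, z=8): events B2->E, B1->F, B4->S, B3->T, B8->E, B7->T, B8->E, B7->T, B8->E, B7->T, B8->E, B7->T, B8->S, B7->F; covers B1=F, B2=E, B3=T, B4=S, B7=T, B7=F, B8=S, B8=E
input #6 (b=0, n=-3, z=5): events B2->E, B1->F, B4->E, B3->T, B8->E, B7->T, B8->E, B7->T, B8->E, B7->T, B8->E, B7->T, B8->E, B7->T, ...; covers B1=F, B2=E, B3=T, B4=E, B7=T, B7=F, B8=S, B8=E
input #7 (b=2, n=-3, z=8): events B2->E, B1->F, B4->E, B3->F, B6->E, B5->T, B8->E, B7->T, B8->S, B7->F; covers B1=F, B2=E, B3=F, B4=E, B5=T, B6=E, B7=T, B7=F, B8=S, B8=E
the full pool covers 15 outcomes: B1=T, B1=F, B2=S, B2=E, B3=T, B3=F, B4=S, B4=E, B5=T, B6=S, B6=E, B7=T, B7=F, B8=S, B8=E
no size-1 subset reaches all 15 outcomes (best union: 10/15)
no size-2 subset reaches all 15 outcomes (best union: 13/15)
no size-3 subset reaches all 15 outcomes (best union: 14/15)
size 4: inputs {1, 2, 3, 7} cover all 15 outcomes, and no lexicographically smaller subset of this size does
Answer: 4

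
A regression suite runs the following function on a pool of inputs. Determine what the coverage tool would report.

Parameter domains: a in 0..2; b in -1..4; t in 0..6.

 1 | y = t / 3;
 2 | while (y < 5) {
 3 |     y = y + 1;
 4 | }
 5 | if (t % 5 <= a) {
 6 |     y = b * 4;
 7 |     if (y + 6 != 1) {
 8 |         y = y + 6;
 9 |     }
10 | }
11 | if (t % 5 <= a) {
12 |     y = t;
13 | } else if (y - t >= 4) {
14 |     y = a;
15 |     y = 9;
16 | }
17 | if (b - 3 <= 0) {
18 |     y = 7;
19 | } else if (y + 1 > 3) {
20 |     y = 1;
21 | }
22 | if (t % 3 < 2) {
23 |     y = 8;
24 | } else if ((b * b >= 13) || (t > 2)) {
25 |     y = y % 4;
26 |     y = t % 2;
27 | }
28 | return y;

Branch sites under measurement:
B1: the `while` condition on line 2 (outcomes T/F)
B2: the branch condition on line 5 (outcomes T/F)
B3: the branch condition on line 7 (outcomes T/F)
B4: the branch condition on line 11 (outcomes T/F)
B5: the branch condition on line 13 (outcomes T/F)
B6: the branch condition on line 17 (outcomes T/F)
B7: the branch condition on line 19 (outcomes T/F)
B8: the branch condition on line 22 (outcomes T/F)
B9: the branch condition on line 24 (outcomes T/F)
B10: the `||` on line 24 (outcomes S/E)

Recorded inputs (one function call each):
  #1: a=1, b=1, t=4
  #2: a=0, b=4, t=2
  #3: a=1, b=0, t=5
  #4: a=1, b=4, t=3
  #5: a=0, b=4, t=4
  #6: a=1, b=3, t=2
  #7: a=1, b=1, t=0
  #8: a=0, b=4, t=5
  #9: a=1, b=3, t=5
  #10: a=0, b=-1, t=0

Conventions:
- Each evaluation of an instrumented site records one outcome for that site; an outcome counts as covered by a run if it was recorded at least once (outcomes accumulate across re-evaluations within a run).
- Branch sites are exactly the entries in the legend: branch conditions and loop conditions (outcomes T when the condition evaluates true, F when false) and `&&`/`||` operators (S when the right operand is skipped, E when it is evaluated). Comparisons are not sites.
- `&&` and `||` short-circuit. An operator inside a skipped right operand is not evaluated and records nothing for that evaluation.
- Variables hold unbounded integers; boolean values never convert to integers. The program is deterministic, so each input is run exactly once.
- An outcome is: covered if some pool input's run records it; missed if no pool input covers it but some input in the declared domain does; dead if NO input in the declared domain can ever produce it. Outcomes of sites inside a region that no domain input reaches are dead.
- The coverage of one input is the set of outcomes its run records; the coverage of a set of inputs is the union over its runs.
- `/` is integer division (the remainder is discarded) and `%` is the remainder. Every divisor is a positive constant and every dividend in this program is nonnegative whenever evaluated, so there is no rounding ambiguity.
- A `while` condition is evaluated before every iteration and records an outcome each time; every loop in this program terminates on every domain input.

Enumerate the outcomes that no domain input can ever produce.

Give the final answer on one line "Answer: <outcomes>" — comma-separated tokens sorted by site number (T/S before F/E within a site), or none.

exhaustive pass over the 126-input domain:
  B3=F: no domain input ever produces it -> dead
  reachable outcomes have witnesses, e.g. B1=T (e.g. a=0, b=-1, t=0), B1=F (e.g. a=0, b=-1, t=0), B2=T (e.g. a=0, b=-1, t=0), B2=F (e.g. a=0, b=-1, t=1)

Answer: B3=F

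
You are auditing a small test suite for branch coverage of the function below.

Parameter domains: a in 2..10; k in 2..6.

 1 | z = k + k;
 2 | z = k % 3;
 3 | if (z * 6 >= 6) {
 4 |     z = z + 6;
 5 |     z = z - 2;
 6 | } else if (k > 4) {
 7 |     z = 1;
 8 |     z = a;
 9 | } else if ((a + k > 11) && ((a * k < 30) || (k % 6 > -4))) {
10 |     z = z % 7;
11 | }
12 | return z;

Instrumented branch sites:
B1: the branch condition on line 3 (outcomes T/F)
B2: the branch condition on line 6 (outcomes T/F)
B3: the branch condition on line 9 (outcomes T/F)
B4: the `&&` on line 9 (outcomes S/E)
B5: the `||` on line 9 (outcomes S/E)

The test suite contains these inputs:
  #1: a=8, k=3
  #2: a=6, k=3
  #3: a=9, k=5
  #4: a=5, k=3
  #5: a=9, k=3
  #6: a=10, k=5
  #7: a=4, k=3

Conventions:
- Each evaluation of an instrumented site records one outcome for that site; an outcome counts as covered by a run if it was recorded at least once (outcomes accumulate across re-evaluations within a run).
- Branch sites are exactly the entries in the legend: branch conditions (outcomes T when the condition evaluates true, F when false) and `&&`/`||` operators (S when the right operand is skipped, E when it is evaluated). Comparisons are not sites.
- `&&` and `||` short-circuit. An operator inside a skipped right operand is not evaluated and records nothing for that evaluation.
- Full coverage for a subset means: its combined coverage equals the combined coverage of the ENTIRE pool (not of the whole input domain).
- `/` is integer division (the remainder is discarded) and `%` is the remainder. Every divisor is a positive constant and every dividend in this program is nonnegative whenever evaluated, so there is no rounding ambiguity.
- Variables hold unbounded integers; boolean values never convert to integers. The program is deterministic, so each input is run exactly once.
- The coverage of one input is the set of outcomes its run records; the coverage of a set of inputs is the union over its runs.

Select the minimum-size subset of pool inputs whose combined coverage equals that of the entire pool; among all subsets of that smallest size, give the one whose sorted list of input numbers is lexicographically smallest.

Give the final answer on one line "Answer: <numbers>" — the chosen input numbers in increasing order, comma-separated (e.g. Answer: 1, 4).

run #1 (a=8, k=3) runs B1->F, B2->F, B4->S, B3->F; records B1=F, B2=F, B3=F, B4=S
run #2 (a=6, k=3) runs B1->F, B2->F, B4->S, B3->F; records B1=F, B2=F, B3=F, B4=S
run #3 (a=9, k=5) runs B1->T; records B1=T
run #4 (a=5, k=3) runs B1->F, B2->F, B4->S, B3->F; records B1=F, B2=F, B3=F, B4=S
run #5 (a=9, k=3) runs B1->F, B2->F, B4->E, B5->S, B3->T; records B1=F, B2=F, B3=T, B4=E, B5=S
run #6 (a=10, k=5) runs B1->T; records B1=T
run #7 (a=4, k=3) runs B1->F, B2->F, B4->S, B3->F; records B1=F, B2=F, B3=F, B4=S
union over all inputs: B1=T, B1=F, B2=F, B3=T, B3=F, B4=S, B4=E, B5=S (8 outcomes)
checked all size-1 subsets: none covers 8 outcomes (max 5/8)
checked all size-2 subsets: none covers 8 outcomes (max 7/8)
the canonical winner is {1, 3, 5}: size 3, full 8-outcome coverage, earliest index list among size-3 covers

Answer: 1, 3, 5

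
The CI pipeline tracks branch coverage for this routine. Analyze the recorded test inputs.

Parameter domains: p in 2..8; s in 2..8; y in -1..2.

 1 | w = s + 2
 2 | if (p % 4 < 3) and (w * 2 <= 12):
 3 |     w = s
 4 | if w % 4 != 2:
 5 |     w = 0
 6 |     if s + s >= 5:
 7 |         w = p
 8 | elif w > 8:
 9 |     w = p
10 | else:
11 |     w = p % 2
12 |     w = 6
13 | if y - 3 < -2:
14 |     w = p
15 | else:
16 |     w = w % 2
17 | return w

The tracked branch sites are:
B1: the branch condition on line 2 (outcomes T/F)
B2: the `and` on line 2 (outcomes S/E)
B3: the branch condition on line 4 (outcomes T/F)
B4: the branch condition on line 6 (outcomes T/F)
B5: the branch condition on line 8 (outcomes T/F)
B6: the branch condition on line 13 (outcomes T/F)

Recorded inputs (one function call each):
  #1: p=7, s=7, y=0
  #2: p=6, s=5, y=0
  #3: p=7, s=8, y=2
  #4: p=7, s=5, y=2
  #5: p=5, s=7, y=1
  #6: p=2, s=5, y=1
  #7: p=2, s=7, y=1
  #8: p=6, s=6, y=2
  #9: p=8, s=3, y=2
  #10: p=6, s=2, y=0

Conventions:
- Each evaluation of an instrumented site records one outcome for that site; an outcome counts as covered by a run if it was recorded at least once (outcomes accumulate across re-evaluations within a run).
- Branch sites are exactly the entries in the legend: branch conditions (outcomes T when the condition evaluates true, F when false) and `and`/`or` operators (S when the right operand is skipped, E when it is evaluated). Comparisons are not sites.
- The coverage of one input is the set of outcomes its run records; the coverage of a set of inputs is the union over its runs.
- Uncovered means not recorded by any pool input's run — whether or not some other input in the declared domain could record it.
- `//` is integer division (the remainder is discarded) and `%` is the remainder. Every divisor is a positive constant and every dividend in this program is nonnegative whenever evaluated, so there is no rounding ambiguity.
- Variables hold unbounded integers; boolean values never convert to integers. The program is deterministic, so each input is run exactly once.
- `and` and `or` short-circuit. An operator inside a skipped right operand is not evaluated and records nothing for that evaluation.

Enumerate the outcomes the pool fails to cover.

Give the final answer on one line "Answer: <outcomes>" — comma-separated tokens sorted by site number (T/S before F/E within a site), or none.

#1 (p=7, s=7, y=0) -> covered: B1=F, B2=S, B3=T, B4=T, B6=T
#2 (p=6, s=5, y=0) -> covered: B1=F, B2=E, B3=T, B4=T, B6=T
#3 (p=7, s=8, y=2) -> covered: B1=F, B2=S, B3=F, B5=T, B6=F
#4 (p=7, s=5, y=2) -> covered: B1=F, B2=S, B3=T, B4=T, B6=F
#5 (p=5, s=7, y=1) -> covered: B1=F, B2=E, B3=T, B4=T, B6=F
#6 (p=2, s=5, y=1) -> covered: B1=F, B2=E, B3=T, B4=T, B6=F
#7 (p=2, s=7, y=1) -> covered: B1=F, B2=E, B3=T, B4=T, B6=F
#8 (p=6, s=6, y=2) -> covered: B1=F, B2=E, B3=T, B4=T, B6=F
#9 (p=8, s=3, y=2) -> covered: B1=T, B2=E, B3=T, B4=T, B6=F
#10 (p=6, s=2, y=0) -> covered: B1=T, B2=E, B3=F, B5=F, B6=T
union over the pool: B1=T, B1=F, B2=S, B2=E, B3=T, B3=F, B4=T, B5=T, B5=F, B6=T, B6=F
uncovered (1 of 12): B4=F

Answer: B4=F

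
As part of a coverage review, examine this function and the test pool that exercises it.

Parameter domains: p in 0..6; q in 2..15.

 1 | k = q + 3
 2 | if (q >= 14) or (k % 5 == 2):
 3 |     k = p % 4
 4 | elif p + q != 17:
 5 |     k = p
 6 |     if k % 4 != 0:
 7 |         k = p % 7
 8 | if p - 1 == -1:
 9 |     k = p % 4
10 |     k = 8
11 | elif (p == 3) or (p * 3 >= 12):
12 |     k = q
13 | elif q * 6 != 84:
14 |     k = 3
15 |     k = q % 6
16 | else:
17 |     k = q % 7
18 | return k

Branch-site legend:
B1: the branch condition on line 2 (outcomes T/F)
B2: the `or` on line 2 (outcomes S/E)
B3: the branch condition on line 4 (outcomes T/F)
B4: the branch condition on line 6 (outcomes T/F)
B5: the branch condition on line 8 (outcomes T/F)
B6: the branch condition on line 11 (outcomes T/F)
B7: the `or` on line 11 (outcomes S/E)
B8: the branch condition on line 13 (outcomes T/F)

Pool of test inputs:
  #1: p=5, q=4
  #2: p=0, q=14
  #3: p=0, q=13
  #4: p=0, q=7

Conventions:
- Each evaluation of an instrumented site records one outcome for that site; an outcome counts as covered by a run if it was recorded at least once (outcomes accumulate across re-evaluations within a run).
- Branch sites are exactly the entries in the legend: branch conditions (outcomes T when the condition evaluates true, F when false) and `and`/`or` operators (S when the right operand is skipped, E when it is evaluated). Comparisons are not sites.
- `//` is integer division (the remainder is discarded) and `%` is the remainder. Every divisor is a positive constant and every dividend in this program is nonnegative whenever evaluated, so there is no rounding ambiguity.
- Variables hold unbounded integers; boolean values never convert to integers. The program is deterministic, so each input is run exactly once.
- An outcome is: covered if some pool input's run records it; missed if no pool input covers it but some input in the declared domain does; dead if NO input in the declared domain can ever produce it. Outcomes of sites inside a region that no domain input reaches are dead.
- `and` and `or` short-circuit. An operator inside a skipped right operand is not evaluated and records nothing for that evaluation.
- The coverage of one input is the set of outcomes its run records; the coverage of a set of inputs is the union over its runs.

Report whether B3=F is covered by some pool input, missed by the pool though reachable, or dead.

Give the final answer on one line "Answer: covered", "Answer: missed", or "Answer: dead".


no pool input records B3=F
but domain input (p=4, q=13) does record it -> reachable, so missed
Answer: missed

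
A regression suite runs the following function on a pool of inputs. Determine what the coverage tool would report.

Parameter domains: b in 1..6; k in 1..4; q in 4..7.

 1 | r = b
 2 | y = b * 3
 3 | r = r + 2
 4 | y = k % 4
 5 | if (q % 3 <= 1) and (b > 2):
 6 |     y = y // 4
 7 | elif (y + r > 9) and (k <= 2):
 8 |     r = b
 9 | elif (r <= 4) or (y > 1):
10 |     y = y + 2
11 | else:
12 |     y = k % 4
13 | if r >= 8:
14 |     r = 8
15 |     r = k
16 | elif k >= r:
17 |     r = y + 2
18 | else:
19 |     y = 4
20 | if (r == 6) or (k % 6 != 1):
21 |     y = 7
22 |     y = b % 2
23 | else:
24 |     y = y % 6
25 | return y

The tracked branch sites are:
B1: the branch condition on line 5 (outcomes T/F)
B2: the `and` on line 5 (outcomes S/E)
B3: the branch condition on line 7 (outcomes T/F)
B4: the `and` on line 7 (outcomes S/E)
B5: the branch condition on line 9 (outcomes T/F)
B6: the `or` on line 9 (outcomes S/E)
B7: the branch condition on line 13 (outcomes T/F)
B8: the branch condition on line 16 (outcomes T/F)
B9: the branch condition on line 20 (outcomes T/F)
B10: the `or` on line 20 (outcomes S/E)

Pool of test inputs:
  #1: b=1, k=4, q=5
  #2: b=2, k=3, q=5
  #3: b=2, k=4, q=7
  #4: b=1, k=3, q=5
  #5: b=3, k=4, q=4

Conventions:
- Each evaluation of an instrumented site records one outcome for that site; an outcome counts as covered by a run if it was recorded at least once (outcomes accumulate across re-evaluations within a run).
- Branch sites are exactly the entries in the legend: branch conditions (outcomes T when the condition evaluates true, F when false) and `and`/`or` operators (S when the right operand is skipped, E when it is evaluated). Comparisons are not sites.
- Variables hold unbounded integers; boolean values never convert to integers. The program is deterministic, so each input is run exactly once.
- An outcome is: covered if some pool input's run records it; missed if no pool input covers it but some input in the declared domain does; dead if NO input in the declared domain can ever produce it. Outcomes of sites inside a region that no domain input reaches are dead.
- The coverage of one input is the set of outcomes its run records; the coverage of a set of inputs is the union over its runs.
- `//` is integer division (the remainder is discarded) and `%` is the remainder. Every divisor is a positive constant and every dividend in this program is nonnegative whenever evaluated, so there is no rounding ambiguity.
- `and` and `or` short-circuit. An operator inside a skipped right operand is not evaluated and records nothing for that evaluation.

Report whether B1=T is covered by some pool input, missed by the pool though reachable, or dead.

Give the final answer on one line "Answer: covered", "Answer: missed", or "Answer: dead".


B1=T is recorded by pool input(s) 5 -> covered
Answer: covered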